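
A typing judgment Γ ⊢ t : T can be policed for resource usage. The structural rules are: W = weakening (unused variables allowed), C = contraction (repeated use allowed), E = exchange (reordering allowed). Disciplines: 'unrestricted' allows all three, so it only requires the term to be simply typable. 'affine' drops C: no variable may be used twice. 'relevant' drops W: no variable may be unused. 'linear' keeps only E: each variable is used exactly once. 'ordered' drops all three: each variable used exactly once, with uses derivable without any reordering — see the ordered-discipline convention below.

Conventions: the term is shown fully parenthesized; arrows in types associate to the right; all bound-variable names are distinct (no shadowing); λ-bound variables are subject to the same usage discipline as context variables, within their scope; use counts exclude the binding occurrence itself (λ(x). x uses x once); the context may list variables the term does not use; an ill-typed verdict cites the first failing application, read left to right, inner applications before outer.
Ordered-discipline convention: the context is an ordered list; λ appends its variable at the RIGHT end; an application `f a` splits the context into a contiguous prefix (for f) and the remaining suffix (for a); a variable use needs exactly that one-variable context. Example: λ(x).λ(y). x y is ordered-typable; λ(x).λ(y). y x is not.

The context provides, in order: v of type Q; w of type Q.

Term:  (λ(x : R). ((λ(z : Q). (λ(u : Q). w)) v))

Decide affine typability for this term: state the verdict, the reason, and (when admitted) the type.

yes — none of v, w, x, z, u used more than once; term : R -> Q -> Q
counts: v: 1, w: 1, x [bound]: 0, z [bound]: 0, u [bound]: 0
use order (left to right): w, v
typing: well-typed at R -> Q -> Q
summary: ordered ✗ | linear ✗ | affine ✓ | relevant ✗ | unrestricted ✓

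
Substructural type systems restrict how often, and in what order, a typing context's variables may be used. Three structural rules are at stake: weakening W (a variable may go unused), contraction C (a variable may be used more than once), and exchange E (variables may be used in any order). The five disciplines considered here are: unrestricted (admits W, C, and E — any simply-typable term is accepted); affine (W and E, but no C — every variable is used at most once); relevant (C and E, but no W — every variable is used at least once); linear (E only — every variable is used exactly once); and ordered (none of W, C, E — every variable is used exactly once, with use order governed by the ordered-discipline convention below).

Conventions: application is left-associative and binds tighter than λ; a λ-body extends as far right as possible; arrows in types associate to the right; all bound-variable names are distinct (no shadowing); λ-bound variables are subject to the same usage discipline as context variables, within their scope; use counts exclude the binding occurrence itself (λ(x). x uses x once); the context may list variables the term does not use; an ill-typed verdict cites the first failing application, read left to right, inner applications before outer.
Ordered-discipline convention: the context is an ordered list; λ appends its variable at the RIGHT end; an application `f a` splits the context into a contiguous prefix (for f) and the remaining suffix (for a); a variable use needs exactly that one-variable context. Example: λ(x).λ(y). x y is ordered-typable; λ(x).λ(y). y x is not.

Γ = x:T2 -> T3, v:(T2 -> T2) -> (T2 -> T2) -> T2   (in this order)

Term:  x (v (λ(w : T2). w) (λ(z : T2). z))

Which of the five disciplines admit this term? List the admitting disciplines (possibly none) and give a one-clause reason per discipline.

admitting disciplines: ordered, linear, affine, relevant, unrestricted
use counts: x: 1×; v: 1×; w (λ-bound): 1×; z (λ-bound): 1×
order of uses: x, v, w, z
typing: ✓ — T3
ordered ✓ (x, v, w, z: once each, no exchange needed)
linear ✓ (exactly-once usage across x, v, w, z)
affine ✓ (none of x, v, w, z used more than once)
relevant ✓ (x, v, w, z: all used, weakening unneeded)
unrestricted ✓ (well-typed at T3; no restrictions here)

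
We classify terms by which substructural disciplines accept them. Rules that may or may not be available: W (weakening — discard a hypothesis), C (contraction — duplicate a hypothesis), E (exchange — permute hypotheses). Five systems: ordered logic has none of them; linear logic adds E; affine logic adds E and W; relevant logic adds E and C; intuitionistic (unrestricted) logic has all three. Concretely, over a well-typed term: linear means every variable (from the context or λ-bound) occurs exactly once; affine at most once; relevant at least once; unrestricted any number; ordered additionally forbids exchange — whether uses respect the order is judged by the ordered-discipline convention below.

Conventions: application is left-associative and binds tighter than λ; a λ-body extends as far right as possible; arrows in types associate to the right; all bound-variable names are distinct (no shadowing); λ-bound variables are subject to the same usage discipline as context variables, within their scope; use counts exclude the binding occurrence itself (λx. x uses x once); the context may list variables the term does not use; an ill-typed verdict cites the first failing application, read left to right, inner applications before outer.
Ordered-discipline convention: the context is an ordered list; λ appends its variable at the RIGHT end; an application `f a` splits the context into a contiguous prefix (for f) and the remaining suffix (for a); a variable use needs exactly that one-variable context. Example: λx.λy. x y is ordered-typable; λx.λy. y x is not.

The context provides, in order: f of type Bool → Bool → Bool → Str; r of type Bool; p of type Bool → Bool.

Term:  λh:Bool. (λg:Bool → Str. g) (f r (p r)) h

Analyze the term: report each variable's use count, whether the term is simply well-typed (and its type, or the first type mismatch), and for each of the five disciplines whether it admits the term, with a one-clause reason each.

counts: f: 1, r: 2, p: 1, h (λ-bound): 1, g (λ-bound): 1
left-to-right use order: g, f, r, p, r, h
typing: well-typed — term : Bool → Str
ordered ✗ (repeated use of r ×2)
linear ✗ (repeated use of r ×2)
affine ✗ (repeated use of r ×2)
relevant ✓ (f, r, p, h, g: all used, weakening unneeded)
unrestricted ✓ (well-typed at Bool → Str; no restrictions here)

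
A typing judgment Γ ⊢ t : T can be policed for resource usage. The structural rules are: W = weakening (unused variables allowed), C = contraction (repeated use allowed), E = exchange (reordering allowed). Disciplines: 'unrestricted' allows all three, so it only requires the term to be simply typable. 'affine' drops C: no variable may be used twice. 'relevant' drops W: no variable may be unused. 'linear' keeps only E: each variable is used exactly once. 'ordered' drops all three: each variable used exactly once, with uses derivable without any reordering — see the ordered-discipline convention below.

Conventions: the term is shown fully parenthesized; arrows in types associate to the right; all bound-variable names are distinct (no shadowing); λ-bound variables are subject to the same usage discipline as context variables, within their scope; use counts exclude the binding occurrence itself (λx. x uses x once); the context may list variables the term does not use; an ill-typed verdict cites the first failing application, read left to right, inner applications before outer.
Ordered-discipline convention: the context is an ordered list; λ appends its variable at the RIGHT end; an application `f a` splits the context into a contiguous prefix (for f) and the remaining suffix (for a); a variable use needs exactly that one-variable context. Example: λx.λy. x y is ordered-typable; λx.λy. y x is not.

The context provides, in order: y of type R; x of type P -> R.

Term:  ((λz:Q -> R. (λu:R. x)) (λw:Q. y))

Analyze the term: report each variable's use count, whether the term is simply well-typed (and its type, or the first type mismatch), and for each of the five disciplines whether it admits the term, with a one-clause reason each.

use counts: y: 1; x: 1; z (bound): 0; u (bound): 0; w (bound): 0
left-to-right use order: x, y
typing: ✓ — R -> P -> R
ordered: ✗ — z, u, w never used (weakening)
linear: ✗ — z, u, w never used (weakening)
affine: ✓ — no duplicate uses among y, x, z, u, w
relevant: ✗ — z, u, w never used (weakening)
unrestricted: ✓ — type-checks (R -> P -> R) and nothing is barred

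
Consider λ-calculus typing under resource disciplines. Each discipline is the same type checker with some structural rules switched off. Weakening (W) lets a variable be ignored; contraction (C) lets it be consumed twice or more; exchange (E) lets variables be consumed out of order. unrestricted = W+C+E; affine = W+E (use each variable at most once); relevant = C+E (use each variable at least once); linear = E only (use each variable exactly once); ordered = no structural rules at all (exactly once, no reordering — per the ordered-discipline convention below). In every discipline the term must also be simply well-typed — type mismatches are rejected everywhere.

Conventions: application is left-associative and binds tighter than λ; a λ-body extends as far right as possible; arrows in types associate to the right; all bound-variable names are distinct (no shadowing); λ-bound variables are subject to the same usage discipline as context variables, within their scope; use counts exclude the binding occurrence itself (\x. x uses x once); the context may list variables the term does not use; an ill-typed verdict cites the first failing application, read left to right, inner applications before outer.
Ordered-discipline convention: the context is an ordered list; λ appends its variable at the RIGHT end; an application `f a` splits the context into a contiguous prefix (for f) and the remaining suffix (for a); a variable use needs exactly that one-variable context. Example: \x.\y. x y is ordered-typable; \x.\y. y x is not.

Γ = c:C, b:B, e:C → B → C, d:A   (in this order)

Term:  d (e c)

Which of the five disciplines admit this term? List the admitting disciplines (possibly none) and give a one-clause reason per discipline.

admitted by: none
variable uses: c=1, b=0, e=1, d=1
left-to-right use order: d, e, c
typing: ill-typed: applying a non-function (A)
ordered: ✗ — not simply typable
linear: ✗ — fails simple typing
affine: ✗ — a type mismatch blocks all five
relevant: ✗ — the type mismatch rejects it
unrestricted: ✗ — not simply typable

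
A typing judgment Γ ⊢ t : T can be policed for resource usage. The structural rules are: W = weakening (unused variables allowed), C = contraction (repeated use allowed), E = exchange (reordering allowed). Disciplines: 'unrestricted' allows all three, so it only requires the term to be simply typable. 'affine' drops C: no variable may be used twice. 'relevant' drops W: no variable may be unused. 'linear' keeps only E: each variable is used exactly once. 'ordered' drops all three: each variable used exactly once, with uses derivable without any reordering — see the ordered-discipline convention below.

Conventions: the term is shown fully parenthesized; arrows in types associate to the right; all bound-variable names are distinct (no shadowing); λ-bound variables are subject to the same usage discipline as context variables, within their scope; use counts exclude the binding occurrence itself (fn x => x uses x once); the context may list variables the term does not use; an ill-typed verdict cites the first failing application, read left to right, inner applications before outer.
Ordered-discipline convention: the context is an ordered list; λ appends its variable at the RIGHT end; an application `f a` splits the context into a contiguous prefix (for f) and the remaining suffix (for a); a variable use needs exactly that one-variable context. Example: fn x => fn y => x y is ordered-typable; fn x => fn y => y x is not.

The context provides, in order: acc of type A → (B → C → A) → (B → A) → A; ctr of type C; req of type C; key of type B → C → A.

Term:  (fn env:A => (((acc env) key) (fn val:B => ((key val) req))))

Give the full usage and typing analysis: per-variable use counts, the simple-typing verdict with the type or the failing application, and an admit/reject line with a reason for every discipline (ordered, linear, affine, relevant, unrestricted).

variable uses: acc: 1×, ctr: 0×, req: 1×, key: 2×, env [bound]: 1×, val [bound]: 1×
use order (left to right): acc, env, key, key, val, req
typing: the term checks, with type A → A
ordered ✗ (repeated use of key ×2; ctr never used (weakening))
linear ✗ (repeated use of key ×2; ctr never used (weakening))
affine ✗ (repeated use of key ×2)
relevant ✗ (ctr never used (weakening))
unrestricted ✓ (type-checks (A → A) and nothing is barred)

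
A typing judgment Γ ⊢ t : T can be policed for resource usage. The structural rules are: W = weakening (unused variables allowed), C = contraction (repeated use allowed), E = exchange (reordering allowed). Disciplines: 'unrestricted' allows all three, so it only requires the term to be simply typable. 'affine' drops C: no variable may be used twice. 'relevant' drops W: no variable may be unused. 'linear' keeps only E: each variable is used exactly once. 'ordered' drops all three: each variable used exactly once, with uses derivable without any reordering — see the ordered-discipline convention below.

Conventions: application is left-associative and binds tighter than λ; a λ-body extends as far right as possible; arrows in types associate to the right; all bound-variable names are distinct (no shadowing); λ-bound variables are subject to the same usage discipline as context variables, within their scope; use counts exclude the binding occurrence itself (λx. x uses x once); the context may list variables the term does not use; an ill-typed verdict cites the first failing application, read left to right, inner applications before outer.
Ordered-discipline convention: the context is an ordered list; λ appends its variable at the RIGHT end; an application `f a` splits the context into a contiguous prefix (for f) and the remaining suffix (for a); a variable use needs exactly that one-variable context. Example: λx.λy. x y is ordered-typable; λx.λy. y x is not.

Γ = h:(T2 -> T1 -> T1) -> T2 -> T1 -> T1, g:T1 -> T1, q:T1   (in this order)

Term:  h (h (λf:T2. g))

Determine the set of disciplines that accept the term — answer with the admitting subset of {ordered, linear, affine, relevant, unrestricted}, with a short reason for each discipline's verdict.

accepted by: unrestricted
use counts: h: 2×; g: 1×; q: 0×; f (λ-bound): 0×
left-to-right use order: h, h, g
typing: the term checks, with type T2 -> T1 -> T1
ordered: ✗ — uses contraction: h ×2; needs weakening: q, f unused
linear: ✗ — uses contraction: h ×2; needs weakening: q, f unused
affine: ✗ — uses contraction: h ×2
relevant: ✗ — needs weakening: q, f unused
unrestricted: ✓ — well-typed at T2 -> T1 -> T1; no restrictions here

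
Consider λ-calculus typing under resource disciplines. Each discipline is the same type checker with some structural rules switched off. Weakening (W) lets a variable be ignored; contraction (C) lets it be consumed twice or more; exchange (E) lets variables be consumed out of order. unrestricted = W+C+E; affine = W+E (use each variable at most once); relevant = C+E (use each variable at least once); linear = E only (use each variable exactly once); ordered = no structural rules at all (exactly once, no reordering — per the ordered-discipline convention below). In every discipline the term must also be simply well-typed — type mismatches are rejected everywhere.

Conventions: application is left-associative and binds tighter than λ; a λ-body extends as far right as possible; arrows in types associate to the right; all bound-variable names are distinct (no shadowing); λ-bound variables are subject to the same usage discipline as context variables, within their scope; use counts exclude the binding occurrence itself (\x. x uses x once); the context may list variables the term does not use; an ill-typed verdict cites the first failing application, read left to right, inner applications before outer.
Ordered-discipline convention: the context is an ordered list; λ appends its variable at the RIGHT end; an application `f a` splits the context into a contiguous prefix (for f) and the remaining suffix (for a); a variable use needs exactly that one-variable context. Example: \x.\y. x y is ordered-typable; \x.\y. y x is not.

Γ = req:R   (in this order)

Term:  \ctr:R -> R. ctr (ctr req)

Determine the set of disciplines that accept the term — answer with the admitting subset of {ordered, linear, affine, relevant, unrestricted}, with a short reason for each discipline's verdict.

admitted in: relevant, unrestricted
variable uses: req: 1×, ctr (λ-bound): 2×
order of uses: ctr, ctr, req
typing: the term checks, with type (R -> R) -> R
ordered: ✗ — uses contraction: ctr ×2
linear: ✗ — uses contraction: ctr ×2
affine: ✗ — uses contraction: ctr ×2
relevant: ✓ — none of req, ctr goes unused
unrestricted: ✓ — typability at (R -> R) -> R is all that's needed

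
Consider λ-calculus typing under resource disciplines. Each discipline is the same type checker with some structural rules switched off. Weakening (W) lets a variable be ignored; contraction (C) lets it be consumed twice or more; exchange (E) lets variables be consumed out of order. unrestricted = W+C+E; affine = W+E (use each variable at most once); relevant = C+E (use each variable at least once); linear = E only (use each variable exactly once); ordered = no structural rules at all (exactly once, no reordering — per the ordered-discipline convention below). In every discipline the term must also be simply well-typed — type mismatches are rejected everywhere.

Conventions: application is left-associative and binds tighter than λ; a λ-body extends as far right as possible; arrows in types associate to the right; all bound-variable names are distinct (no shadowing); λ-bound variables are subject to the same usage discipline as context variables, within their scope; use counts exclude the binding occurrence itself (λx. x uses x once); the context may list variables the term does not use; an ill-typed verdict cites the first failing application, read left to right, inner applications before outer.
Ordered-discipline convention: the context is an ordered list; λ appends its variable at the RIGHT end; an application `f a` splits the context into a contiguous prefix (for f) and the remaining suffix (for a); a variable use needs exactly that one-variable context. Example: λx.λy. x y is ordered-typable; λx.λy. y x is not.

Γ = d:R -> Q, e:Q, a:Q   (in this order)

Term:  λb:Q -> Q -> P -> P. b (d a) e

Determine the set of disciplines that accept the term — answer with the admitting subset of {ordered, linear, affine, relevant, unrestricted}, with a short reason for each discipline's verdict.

admitted by: none
variable uses: d: 1×; e: 1×; a: 1×; b (λ-bound): 1×
use order (left to right): b, d, a, e
typing: ill-typed: argument of type Q where R is required
ordered: ✗, fails simple typing
linear: ✗, a type mismatch blocks all five
affine: ✗, the type mismatch rejects it
relevant: ✗, not simply typable
unrestricted: ✗, fails simple typing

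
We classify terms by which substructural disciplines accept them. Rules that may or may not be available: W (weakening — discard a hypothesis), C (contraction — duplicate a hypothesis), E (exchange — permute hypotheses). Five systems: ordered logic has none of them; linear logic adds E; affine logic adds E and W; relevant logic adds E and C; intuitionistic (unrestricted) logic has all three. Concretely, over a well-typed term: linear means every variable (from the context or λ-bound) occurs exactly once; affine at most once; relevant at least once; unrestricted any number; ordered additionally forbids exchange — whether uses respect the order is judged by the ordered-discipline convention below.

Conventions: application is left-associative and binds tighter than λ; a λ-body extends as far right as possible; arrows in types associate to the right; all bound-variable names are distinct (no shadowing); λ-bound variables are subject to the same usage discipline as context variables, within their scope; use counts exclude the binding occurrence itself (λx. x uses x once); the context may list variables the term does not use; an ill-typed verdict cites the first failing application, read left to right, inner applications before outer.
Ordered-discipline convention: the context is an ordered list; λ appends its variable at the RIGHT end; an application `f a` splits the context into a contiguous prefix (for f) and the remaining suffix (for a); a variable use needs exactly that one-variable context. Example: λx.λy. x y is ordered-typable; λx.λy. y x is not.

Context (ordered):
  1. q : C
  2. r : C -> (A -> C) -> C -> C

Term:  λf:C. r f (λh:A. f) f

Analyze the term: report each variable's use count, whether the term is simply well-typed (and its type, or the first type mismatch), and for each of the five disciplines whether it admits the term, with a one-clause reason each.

counts: q: 0, r: 1, f (bound): 3, h (bound): 0
order of uses: r, f, f, f
typing: well-typed at C -> C
ordered ✗ (uses contraction: f ×3; unused: q, h — weakening required)
linear ✗ (uses contraction: f ×3; unused: q, h — weakening required)
affine ✗ (uses contraction: f ×3)
relevant ✗ (unused: q, h — weakening required)
unrestricted ✓ (simply typable at C -> C; W, C, E all held)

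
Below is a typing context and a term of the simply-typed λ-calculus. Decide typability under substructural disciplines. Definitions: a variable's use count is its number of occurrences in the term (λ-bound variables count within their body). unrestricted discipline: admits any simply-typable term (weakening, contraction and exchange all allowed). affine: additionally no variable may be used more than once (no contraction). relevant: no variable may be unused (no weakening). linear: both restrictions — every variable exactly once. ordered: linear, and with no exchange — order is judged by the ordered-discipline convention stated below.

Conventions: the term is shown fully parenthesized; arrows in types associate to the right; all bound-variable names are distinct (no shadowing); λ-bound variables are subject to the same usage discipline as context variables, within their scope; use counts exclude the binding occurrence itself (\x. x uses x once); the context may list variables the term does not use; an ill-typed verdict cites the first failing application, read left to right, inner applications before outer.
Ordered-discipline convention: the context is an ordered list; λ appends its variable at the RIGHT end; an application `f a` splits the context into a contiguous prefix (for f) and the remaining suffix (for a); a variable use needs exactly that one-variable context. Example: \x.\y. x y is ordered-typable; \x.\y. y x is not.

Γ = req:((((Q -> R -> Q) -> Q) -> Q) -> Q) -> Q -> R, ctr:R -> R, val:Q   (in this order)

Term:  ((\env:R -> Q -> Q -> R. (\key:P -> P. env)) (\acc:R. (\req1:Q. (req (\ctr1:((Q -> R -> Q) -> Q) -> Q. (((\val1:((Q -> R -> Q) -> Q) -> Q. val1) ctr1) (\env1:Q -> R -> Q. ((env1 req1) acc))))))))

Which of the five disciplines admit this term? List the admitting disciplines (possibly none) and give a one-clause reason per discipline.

accepted by: affine, unrestricted
use counts: req ×1, ctr ×0, val ×0, env [bound] ×1, key [bound] ×0, acc [bound] ×1, req1 [bound] ×1, ctr1 [bound] ×1, val1 [bound] ×1, env1 [bound] ×1
uses in reading order: env, req, val1, ctr1, env1, req1, acc
typing: ✓ — (P -> P) -> R -> Q -> Q -> R
ordered: ✗ — ctr, val, key never used (weakening)
linear: ✗ — ctr, val, key never used (weakening)
affine: ✓ — no duplicate uses among req, ctr, val, env, key, acc, req1, ctr1, val1, env1
relevant: ✗ — ctr, val, key never used (weakening)
unrestricted: ✓ — type-checks ((P -> P) -> R -> Q -> Q -> R) and nothing is barred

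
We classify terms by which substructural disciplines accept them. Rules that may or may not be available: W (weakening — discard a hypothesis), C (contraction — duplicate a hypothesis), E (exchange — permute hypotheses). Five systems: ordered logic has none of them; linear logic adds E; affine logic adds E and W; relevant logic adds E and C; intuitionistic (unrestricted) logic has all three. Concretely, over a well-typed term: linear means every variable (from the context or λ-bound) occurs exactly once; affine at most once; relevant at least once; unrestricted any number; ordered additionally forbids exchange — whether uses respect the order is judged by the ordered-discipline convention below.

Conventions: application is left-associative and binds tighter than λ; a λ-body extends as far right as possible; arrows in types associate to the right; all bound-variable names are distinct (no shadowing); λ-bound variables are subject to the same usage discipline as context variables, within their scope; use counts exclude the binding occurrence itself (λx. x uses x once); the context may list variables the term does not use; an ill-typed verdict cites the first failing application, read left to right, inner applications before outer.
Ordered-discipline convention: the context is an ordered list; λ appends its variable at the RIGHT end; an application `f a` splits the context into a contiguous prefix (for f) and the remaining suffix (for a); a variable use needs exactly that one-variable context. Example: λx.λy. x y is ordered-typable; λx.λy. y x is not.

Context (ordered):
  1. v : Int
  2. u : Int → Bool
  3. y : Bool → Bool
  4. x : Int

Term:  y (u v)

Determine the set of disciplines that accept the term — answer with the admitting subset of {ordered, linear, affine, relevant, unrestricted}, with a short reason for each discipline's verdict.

admitted by: affine, unrestricted
use counts: v ×1, u ×1, y ×1, x ×0
use order (left to right): y, u, v
typing: ✓ — Bool
ordered ✗ (unused: x — weakening required)
linear ✗ (unused: x — weakening required)
affine ✓ (at most one use each (v, u, y, x))
relevant ✗ (unused: x — weakening required)
unrestricted ✓ (simply typable at Bool; W, C, E all held)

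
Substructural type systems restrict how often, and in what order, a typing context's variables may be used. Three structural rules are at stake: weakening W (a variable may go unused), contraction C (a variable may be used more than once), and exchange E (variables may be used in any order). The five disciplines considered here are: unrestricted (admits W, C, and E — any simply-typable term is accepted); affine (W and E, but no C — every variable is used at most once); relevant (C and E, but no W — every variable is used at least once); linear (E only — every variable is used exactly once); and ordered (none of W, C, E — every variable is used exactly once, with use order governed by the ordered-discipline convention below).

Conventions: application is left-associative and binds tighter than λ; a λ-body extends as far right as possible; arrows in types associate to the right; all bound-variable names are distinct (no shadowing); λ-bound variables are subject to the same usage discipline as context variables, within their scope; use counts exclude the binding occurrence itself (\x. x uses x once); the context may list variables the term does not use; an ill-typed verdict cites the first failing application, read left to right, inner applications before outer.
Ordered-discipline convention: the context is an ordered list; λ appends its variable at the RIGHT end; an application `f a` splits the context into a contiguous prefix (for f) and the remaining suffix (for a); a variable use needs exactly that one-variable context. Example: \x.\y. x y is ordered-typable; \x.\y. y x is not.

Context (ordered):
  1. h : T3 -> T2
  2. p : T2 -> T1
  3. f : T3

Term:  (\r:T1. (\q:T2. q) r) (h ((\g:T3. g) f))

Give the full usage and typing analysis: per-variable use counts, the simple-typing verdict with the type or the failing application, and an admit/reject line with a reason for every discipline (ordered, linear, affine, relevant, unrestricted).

use counts: h: 1×, p: 0×, f: 1×, r [bound]: 1×, q [bound]: 1×, g [bound]: 1×
use order (left to right): q, r, h, g, f
typing: ill-typed: an application expects T2 but receives T1
ordered ✗ (not simply typable)
linear ✗ (fails simple typing)
affine ✗ (a type mismatch blocks all five)
relevant ✗ (the type mismatch rejects it)
unrestricted ✗ (not simply typable)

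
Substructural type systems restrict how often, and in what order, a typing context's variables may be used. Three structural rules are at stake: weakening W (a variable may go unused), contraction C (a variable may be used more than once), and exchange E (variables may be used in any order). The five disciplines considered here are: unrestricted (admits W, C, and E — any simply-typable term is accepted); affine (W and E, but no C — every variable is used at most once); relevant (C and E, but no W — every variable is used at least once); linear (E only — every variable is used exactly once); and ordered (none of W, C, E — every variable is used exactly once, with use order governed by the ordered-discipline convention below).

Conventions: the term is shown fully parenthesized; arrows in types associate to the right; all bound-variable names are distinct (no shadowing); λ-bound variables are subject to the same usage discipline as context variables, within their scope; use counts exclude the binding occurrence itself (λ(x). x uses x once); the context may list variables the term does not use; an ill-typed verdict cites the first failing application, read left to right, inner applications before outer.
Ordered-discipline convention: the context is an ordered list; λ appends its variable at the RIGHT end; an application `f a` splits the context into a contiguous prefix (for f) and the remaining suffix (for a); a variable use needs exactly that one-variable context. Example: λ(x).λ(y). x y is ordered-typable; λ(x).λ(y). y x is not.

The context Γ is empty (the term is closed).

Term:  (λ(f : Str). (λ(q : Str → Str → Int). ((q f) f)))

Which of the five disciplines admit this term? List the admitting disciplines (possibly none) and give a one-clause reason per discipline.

admitting disciplines: relevant, unrestricted
usage: f (λ-bound): 2×; q (λ-bound): 1×
uses in reading order: q, f, f
typing: ✓ — Str → (Str → Str → Int) → Int
ordered: ✗, needs contraction — f ×2
linear: ✗, needs contraction — f ×2
affine: ✗, needs contraction — f ×2
relevant: ✓, at least one use each (f, q)
unrestricted: ✓, type-checks (Str → (Str → Str → Int) → Int) and nothing is barred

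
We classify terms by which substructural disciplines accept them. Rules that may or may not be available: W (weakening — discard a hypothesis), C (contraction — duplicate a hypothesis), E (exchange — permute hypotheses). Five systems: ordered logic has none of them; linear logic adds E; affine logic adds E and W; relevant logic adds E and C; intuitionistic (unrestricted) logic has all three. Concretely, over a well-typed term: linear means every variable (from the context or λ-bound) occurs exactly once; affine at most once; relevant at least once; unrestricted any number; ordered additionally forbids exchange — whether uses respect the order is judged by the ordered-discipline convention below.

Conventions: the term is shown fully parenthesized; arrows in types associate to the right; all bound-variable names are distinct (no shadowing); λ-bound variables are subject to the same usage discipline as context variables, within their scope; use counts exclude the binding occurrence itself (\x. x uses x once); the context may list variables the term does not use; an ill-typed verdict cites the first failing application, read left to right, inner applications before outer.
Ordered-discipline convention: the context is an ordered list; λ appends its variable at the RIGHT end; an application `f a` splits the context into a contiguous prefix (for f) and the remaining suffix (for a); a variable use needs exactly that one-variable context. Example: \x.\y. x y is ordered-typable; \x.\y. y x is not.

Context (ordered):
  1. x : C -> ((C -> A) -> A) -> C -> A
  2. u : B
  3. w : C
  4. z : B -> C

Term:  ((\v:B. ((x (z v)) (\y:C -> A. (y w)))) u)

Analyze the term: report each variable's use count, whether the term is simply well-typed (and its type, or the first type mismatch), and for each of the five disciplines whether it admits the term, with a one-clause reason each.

counts: x: 1, u: 1, w: 1, z: 1, v [bound]: 1, y [bound]: 1
order of uses: x, z, v, y, w, u
typing: ✓ — C -> A
ordered: ✗, use order x, z, v, y, w, u needs exchange
linear: ✓, single use per variable (x, u, w, z, v, y)
affine: ✓, no duplicate uses among x, u, w, z, v, y
relevant: ✓, every one of x, u, w, z, v, y appears
unrestricted: ✓, type-checks (C -> A) and nothing is barred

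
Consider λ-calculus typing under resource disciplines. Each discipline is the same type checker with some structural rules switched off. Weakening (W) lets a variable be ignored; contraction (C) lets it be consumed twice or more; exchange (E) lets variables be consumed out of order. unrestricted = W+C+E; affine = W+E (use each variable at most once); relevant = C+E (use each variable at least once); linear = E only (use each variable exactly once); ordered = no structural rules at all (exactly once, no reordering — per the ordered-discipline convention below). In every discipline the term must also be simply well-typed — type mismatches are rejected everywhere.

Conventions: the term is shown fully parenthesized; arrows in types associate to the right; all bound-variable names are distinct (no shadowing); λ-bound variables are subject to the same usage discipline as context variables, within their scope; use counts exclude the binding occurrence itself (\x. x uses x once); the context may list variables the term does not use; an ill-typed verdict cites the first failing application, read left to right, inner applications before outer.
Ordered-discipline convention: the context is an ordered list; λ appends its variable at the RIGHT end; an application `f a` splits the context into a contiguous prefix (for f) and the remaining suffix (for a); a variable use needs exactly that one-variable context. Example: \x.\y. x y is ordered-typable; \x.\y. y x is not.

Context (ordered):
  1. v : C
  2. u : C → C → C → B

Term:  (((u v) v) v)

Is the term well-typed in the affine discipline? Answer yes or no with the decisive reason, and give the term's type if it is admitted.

no — needs contraction — v ×3
usage: v=3, u=1
use order (left to right): u, v, v, v
typing: ✓ — B
summary: ordered ✗ · linear ✗ · affine ✗ · relevant ✓ · unrestricted ✓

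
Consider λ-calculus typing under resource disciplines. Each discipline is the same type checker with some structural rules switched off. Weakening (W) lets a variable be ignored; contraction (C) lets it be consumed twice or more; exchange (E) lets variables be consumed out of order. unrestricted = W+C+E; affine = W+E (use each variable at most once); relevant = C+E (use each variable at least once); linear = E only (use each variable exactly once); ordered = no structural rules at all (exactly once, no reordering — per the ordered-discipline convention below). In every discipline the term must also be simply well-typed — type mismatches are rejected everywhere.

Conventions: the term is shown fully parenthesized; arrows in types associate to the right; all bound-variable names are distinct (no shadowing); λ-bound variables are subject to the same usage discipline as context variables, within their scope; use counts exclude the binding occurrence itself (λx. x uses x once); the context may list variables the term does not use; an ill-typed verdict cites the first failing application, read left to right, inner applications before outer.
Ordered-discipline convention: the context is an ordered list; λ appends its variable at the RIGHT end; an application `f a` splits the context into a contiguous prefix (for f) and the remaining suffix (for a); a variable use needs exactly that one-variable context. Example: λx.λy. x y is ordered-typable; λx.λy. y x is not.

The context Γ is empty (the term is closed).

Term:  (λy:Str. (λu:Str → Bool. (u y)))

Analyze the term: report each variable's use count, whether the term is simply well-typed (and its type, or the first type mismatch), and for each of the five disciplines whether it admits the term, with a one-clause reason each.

counts: y (bound)=1, u (bound)=1
uses in reading order: u, y
typing: the term checks, with type Str → (Str → Bool) → Bool
ordered: ✗ — needs exchange: uses follow u, y
linear: ✓ — single use per variable (y, u)
affine: ✓ — no duplicate uses among y, u
relevant: ✓ — every one of y, u appears
unrestricted: ✓ — well-typed at Str → (Str → Bool) → Bool; no restrictions here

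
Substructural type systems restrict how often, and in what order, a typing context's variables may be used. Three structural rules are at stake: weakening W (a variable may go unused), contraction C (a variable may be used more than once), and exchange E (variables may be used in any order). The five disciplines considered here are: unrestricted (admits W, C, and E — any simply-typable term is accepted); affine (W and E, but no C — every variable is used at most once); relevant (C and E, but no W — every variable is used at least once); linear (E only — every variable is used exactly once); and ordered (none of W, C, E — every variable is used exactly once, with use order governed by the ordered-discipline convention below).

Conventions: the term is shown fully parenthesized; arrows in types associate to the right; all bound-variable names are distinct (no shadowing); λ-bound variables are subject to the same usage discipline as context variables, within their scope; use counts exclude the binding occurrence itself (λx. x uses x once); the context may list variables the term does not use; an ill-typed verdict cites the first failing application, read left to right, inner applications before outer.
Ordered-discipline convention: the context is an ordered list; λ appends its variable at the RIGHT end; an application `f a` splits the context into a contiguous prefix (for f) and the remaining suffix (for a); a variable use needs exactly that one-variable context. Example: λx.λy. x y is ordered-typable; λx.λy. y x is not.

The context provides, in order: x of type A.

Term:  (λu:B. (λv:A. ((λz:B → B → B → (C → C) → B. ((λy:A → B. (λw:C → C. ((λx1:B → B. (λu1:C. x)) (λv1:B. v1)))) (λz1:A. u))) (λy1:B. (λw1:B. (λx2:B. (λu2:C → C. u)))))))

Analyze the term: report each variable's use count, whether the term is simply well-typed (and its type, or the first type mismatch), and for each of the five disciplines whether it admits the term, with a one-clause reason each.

counts: x: 1×, u (bound): 2×, v (bound): 0×, z (bound): 0×, y (bound): 0×, w (bound): 0×, x1 (bound): 0×, u1 (bound): 0×, v1 (bound): 1×, z1 (bound): 0×, y1 (bound): 0×, w1 (bound): 0×, x2 (bound): 0×, u2 (bound): 0×
left-to-right use order: x, v1, u, u
typing: the term checks, with type B → A → (C → C) → C → A
ordered ✗ (needs contraction — u ×2; v, z, y, w, x1, u1, z1, y1, w1, x2, u2 left unused)
linear ✗ (needs contraction — u ×2; v, z, y, w, x1, u1, z1, y1, w1, x2, u2 left unused)
affine ✗ (needs contraction — u ×2)
relevant ✗ (v, z, y, w, x1, u1, z1, y1, w1, x2, u2 left unused)
unrestricted ✓ (typability at B → A → (C → C) → C → A is all that's needed)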